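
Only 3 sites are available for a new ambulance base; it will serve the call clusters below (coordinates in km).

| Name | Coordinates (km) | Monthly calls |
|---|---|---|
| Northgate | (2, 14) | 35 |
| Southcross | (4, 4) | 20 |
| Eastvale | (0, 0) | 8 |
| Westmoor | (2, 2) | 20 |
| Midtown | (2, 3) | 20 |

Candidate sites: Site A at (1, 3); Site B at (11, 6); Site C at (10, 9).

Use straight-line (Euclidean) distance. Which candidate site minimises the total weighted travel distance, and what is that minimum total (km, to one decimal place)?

Total weighted distance at each candidate:
  Site A (1, 3): total = 523.4
  Site B (11, 6): total = 1054.0
  Site C (10, 9): total = 1006.6
Minimum is at Site A with total 523.4 km.

Site A, total 523.4 km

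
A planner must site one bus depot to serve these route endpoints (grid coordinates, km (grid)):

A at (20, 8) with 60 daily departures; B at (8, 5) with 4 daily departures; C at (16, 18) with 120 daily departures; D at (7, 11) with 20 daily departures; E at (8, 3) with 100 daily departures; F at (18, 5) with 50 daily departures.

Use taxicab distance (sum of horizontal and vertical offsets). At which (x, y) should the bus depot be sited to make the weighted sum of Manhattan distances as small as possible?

(16, 8)

Manhattan distance separates: Σwᵢ(|x−xᵢ|+|y−yᵢ|) = Σwᵢ|x−xᵢ| + Σwᵢ|y−yᵢ|, so x and y are optimised independently as 1-D weighted medians.
Total weight W = 354; half = 177.
x-coordinate, sorted with cumulative weight:
  x=7 (D, w=20) cum 20
  x=8 (B, w=4) cum 24
  x=8 (E, w=100) cum 124
  x=16 (C, w=120) cum 244  ← median
  x=18 (F, w=50) cum 294
  x=20 (A, w=60) cum 354
⇒ x* = 16
y-coordinate, sorted with cumulative weight:
  y=3 (E, w=100) cum 100
  y=5 (B, w=4) cum 104
  y=5 (F, w=50) cum 154
  y=8 (A, w=60) cum 214  ← median
  y=11 (D, w=20) cum 234
  y=18 (C, w=120) cum 354
⇒ y* = 8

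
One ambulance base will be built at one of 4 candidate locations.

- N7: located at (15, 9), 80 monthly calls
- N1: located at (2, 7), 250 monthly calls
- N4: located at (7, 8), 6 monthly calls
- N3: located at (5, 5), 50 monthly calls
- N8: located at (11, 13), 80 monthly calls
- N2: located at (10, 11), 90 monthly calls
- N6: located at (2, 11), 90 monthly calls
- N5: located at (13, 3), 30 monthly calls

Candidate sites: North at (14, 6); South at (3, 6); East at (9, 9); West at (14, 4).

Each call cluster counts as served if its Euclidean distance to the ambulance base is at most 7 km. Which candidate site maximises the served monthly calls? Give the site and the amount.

Coverage radius r = 7 km; a point is covered iff (Δx)²+(Δy)² ≤ 7² = 49.
  North (14, 6): covers {N7, N2, N5} → 200
  South (3, 6): covers {N1, N4, N3, N6} → 396
  East (9, 9): covers {N7, N4, N3, N8, N2} → 306
  West (14, 4): covers {N7, N5} → 110
Maximum coverage at South: 396 monthly calls.

South, covering 396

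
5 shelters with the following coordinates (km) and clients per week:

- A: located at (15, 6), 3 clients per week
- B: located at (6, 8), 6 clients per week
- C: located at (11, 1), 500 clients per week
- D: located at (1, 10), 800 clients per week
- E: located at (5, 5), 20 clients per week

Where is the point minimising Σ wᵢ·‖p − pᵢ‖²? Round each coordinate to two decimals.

(4.88, 6.52)

The minimiser of Σwᵢ‖p−pᵢ‖² is the weighted centroid p* = (Σwᵢpᵢ)/(Σwᵢ).
Σwᵢ = 1329.
Σwᵢxᵢ = 3·15 + 6·6 + 500·11 + 800·1 + 20·5 = 6481.
Σwᵢyᵢ = 3·6 + 6·8 + 500·1 + 800·10 + 20·5 = 8666.
x* = 6481/1329 = 4.88, y* = 8666/1329 = 6.52.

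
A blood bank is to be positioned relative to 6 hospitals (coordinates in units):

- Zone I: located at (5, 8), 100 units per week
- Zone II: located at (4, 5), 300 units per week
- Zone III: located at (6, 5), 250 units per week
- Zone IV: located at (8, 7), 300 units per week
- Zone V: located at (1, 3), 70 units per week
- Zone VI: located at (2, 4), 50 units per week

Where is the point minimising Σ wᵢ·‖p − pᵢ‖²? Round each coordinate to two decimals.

(5.39, 5.66)

The minimiser of Σwᵢ‖p−pᵢ‖² is the weighted centroid p* = (Σwᵢpᵢ)/(Σwᵢ).
Σwᵢ = 1070.
Σwᵢxᵢ = 100·5 + 300·4 + 250·6 + 300·8 + 70·1 + 50·2 = 5770.
Σwᵢyᵢ = 100·8 + 300·5 + 250·5 + 300·7 + 70·3 + 50·4 = 6060.
x* = 5770/1070 = 5.39, y* = 6060/1070 = 5.66.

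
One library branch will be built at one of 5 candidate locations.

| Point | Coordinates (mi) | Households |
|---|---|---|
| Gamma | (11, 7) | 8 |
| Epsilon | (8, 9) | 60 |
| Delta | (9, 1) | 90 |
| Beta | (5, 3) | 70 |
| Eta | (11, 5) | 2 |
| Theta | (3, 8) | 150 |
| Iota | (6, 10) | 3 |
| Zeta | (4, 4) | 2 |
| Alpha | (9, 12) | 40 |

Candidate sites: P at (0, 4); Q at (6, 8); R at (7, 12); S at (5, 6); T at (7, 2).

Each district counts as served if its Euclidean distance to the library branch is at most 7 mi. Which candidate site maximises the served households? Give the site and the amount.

S, covering 385

Coverage radius r = 7 mi; a point is covered iff (Δx)²+(Δy)² ≤ 7² = 49.
  P (0, 4): covers {Beta, Theta, Zeta} → 222
  Q (6, 8): covers {Gamma, Epsilon, Beta, Eta, Theta, Iota, Zeta, Alpha} → 335
  R (7, 12): covers {Gamma, Epsilon, Theta, Iota, Alpha} → 261
  S (5, 6): covers {Gamma, Epsilon, Delta, Beta, Eta, Theta, Iota, Zeta} → 385
  T (7, 2): covers {Gamma, Delta, Beta, Eta, Zeta} → 172
Maximum coverage at S: 385 households.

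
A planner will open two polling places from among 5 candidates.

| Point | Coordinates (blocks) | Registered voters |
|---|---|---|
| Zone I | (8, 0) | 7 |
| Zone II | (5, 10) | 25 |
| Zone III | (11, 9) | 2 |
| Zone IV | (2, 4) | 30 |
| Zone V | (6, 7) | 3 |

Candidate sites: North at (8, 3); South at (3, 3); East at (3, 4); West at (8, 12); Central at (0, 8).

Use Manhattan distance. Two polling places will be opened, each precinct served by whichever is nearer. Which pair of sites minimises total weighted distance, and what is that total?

Evaluate every pair (each demand assigned to the nearer of the two):
  {East, West}: total = 248
  {South, West}: total = 274
  {North, East}: total = 287
  {East, Central}: total = 310
  {South, East}: total = 330
  {South, Central}: total = 336
  {North, South}: total = 342
  {North, West}: total = 386
  {North, Central}: total = 412
  {West, Central}: total = 422
Best pair: {East, West} with total 248.

{East, West}, total 248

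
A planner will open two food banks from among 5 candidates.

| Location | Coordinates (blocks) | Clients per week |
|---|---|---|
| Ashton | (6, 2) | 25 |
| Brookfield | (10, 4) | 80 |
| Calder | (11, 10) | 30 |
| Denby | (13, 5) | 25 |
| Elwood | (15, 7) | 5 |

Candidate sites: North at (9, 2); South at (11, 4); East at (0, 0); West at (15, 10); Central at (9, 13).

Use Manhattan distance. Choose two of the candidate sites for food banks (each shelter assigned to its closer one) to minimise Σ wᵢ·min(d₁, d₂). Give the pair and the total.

Evaluate every pair (each demand assigned to the nearer of the two):
  {North, South}: total = 445
  {South, West}: total = 465
  {South, Central}: total = 515
  {South, East}: total = 545
  {North, West}: total = 625
  {North, Central}: total = 695
  {North, East}: total = 845
  {East, West}: total = 1390
  {West, Central}: total = 1460
  {East, Central}: total = 1510
Best pair: {North, South} with total 445.

{North, South}, total 445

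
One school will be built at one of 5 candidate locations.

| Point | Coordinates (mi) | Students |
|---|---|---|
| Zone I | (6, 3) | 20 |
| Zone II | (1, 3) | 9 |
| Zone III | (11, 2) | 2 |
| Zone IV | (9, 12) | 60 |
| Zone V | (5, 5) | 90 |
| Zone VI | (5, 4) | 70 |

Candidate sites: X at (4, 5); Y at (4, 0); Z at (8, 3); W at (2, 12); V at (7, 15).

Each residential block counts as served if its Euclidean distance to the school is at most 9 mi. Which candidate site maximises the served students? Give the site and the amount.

X, covering 251

Coverage radius r = 9 mi; a point is covered iff (Δx)²+(Δy)² ≤ 9² = 81.
  X (4, 5): covers {Zone I, Zone II, Zone III, Zone IV, Zone V, Zone VI} → 251
  Y (4, 0): covers {Zone I, Zone II, Zone III, Zone V, Zone VI} → 191
  Z (8, 3): covers {Zone I, Zone II, Zone III, Zone V, Zone VI} → 191
  W (2, 12): covers {Zone IV, Zone V, Zone VI} → 220
  V (7, 15): covers {Zone IV} → 60
Maximum coverage at X: 251 students.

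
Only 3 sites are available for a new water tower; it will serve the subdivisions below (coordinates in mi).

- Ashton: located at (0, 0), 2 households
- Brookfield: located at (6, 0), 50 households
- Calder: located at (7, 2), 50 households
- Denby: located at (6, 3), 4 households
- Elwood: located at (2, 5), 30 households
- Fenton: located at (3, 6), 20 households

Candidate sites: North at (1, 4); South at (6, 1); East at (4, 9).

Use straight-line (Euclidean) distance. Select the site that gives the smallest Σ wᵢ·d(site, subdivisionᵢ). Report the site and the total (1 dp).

Total weighted distance at each candidate:
  North (1, 4): total = 764.0
  South (6, 1): total = 427.2
  East (4, 9): total = 1084.2
Minimum is at South with total 427.2 mi.

South, total 427.2 mi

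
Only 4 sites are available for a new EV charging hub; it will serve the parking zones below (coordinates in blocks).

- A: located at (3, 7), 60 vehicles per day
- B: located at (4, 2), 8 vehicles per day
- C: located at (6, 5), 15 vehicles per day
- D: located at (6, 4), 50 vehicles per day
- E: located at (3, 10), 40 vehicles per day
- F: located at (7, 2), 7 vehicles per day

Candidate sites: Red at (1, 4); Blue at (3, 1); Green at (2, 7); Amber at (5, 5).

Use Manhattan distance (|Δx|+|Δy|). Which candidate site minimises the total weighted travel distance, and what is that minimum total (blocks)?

Amber, total 702 blocks

Total weighted distance at each candidate:
  Red (1, 4): total = 1056
  Blue (3, 1): total = 1176
  Green (2, 7): total = 786
  Amber (5, 5): total = 702
Minimum is at Amber with total 702 blocks.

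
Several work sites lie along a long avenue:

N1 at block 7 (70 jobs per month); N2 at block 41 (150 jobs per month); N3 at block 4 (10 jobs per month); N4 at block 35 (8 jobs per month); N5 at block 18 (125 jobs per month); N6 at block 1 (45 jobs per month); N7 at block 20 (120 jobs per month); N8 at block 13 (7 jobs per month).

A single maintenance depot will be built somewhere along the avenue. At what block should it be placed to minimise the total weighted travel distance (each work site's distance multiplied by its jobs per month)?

For a sum of weighted absolute distances on a line, the optimum is the weighted median (not the mean). Total weight W = 535; half-weight = 267.5.
Sort by position and accumulate weight:
  block 1 (N6, w=45) → cum 45
  block 4 (N3, w=10) → cum 55
  block 7 (N1, w=70) → cum 125
  block 13 (N8, w=7) → cum 132
  block 18 (N5, w=125) → cum 257
  block 20 (N7, w=120) → cum 377  ≥ 267.5 → median here
  block 35 (N4, w=8) → cum 385
  block 41 (N2, w=150) → cum 535
Optimal location: block 20.

x = 20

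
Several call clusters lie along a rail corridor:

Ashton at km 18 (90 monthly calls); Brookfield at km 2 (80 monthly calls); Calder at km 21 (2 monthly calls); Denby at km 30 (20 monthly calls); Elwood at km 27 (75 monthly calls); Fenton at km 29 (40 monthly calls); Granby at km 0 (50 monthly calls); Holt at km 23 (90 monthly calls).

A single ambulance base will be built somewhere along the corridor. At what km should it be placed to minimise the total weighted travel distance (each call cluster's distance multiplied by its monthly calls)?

x = 23

For a sum of weighted absolute distances on a line, the optimum is the weighted median (not the mean). Total weight W = 447; half-weight = 223.5.
Sort by position and accumulate weight:
  km 0 (Granby, w=50) → cum 50
  km 2 (Brookfield, w=80) → cum 130
  km 18 (Ashton, w=90) → cum 220
  km 21 (Calder, w=2) → cum 222
  km 23 (Holt, w=90) → cum 312  ≥ 223.5 → median here
  km 27 (Elwood, w=75) → cum 387
  km 29 (Fenton, w=40) → cum 427
  km 30 (Denby, w=20) → cum 447
Optimal location: km 23.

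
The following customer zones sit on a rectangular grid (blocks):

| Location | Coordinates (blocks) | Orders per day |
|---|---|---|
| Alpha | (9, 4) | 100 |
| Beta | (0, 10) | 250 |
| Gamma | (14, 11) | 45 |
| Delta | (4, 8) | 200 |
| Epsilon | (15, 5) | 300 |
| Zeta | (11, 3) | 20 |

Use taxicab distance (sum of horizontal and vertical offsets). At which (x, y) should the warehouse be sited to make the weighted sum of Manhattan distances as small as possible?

Manhattan distance separates: Σwᵢ(|x−xᵢ|+|y−yᵢ|) = Σwᵢ|x−xᵢ| + Σwᵢ|y−yᵢ|, so x and y are optimised independently as 1-D weighted medians.
Total weight W = 915; half = 457.5.
x-coordinate, sorted with cumulative weight:
  x=0 (Beta, w=250) cum 250
  x=4 (Delta, w=200) cum 450
  x=9 (Alpha, w=100) cum 550  ← median
  x=11 (Zeta, w=20) cum 570
  x=14 (Gamma, w=45) cum 615
  x=15 (Epsilon, w=300) cum 915
⇒ x* = 9
y-coordinate, sorted with cumulative weight:
  y=3 (Zeta, w=20) cum 20
  y=4 (Alpha, w=100) cum 120
  y=5 (Epsilon, w=300) cum 420
  y=8 (Delta, w=200) cum 620  ← median
  y=10 (Beta, w=250) cum 870
  y=11 (Gamma, w=45) cum 915
⇒ y* = 8

(9, 8)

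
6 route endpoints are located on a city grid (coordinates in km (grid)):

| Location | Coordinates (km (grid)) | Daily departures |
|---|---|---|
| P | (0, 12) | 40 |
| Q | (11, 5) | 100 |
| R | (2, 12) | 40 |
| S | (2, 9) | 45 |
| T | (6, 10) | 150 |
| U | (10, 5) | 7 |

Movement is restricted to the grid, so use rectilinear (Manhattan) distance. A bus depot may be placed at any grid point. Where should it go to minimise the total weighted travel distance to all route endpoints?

Manhattan distance separates: Σwᵢ(|x−xᵢ|+|y−yᵢ|) = Σwᵢ|x−xᵢ| + Σwᵢ|y−yᵢ|, so x and y are optimised independently as 1-D weighted medians.
Total weight W = 382; half = 191.
x-coordinate, sorted with cumulative weight:
  x=0 (P, w=40) cum 40
  x=2 (R, w=40) cum 80
  x=2 (S, w=45) cum 125
  x=6 (T, w=150) cum 275  ← median
  x=10 (U, w=7) cum 282
  x=11 (Q, w=100) cum 382
⇒ x* = 6
y-coordinate, sorted with cumulative weight:
  y=5 (Q, w=100) cum 100
  y=5 (U, w=7) cum 107
  y=9 (S, w=45) cum 152
  y=10 (T, w=150) cum 302  ← median
  y=12 (P, w=40) cum 342
  y=12 (R, w=40) cum 382
⇒ y* = 10

(6, 10)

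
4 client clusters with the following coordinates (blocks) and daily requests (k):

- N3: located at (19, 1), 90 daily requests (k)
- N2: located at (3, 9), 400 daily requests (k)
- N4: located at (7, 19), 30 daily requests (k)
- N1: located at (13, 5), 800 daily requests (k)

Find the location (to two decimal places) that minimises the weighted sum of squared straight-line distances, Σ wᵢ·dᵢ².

The minimiser of Σwᵢ‖p−pᵢ‖² is the weighted centroid p* = (Σwᵢpᵢ)/(Σwᵢ).
Σwᵢ = 1320.
Σwᵢxᵢ = 90·19 + 400·3 + 30·7 + 800·13 = 13520.
Σwᵢyᵢ = 90·1 + 400·9 + 30·19 + 800·5 = 8260.
x* = 13520/1320 = 10.24, y* = 8260/1320 = 6.26.

(10.24, 6.26)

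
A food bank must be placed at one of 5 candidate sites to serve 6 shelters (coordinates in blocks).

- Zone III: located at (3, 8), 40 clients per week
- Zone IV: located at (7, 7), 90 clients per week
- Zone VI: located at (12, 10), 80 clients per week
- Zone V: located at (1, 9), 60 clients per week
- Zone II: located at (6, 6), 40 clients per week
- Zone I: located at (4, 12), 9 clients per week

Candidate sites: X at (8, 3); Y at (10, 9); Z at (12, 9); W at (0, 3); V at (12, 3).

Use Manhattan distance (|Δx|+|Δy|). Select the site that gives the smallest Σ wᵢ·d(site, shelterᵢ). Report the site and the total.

Total weighted distance at each candidate:
  X (8, 3): total = 2827
  Y (10, 9): total = 1911
  Z (12, 9): total = 2229
  W (0, 3): total = 3727
  V (12, 3): total = 3463
Minimum is at Y with total 1911 blocks.

Y, total 1911 blocks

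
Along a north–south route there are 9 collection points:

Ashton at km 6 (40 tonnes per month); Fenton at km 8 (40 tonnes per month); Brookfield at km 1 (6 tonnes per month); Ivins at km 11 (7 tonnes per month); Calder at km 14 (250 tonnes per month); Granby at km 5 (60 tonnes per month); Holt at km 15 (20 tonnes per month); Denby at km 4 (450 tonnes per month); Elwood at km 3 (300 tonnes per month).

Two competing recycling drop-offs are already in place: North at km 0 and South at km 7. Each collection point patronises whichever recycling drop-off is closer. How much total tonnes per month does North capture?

306

The indifferent point is the midpoint (0+7)/2 = 3.5; collection points left of it (closer to North at 0) go to North, those right go to South.
  Brookfield at 1 (w=6) → North
  Elwood at 3 (w=300) → North
  Denby at 4 (w=450) → South
  Granby at 5 (w=60) → South
  Ashton at 6 (w=40) → South
  Fenton at 8 (w=40) → South
  Ivins at 11 (w=7) → South
  Calder at 14 (w=250) → South
  Holt at 15 (w=20) → South
North captures 306; South captures 867.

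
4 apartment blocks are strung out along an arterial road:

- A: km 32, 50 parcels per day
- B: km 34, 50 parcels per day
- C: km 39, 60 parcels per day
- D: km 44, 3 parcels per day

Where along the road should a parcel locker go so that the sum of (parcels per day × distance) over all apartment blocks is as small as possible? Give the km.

x = 34

For a sum of weighted absolute distances on a line, the optimum is the weighted median (not the mean). Total weight W = 163; half-weight = 81.5.
Sort by position and accumulate weight:
  km 32 (A, w=50) → cum 50
  km 34 (B, w=50) → cum 100  ≥ 81.5 → median here
  km 39 (C, w=60) → cum 160
  km 44 (D, w=3) → cum 163
Optimal location: km 34.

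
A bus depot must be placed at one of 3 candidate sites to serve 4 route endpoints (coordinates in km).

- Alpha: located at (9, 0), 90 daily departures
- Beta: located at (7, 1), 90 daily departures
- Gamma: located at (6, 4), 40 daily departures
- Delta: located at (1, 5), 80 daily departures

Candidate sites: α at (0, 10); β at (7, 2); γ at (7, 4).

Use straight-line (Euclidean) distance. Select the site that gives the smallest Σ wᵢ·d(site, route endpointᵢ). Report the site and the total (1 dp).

β, total 970.7 km

Total weighted distance at each candidate:
  α (0, 10): total = 2984.3
  β (7, 2): total = 970.7
  γ (7, 4): total = 1199.1
Minimum is at β with total 970.7 km.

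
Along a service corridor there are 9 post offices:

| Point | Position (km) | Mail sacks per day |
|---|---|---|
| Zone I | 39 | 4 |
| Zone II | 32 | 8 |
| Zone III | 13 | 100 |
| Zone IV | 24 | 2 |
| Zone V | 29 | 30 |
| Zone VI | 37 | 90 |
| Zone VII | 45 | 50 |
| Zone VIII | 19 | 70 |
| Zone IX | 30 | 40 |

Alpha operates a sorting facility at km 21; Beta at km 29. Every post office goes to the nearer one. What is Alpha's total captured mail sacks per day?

The indifferent point is the midpoint (21+29)/2 = 25; post offices left of it (closer to Alpha at 21) go to Alpha, those right go to Beta.
  Zone III at 13 (w=100) → Alpha
  Zone VIII at 19 (w=70) → Alpha
  Zone IV at 24 (w=2) → Alpha
  Zone V at 29 (w=30) → Beta
  Zone IX at 30 (w=40) → Beta
  Zone II at 32 (w=8) → Beta
  Zone VI at 37 (w=90) → Beta
  Zone I at 39 (w=4) → Beta
  Zone VII at 45 (w=50) → Beta
Alpha captures 172; Beta captures 222.

172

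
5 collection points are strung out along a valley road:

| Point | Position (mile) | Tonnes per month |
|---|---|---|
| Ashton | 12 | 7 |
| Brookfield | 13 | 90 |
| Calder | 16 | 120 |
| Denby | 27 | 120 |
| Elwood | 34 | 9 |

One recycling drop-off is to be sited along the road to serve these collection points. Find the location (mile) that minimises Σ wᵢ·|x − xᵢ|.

x = 16

For a sum of weighted absolute distances on a line, the optimum is the weighted median (not the mean). Total weight W = 346; half-weight = 173.
Sort by position and accumulate weight:
  mile 12 (Ashton, w=7) → cum 7
  mile 13 (Brookfield, w=90) → cum 97
  mile 16 (Calder, w=120) → cum 217  ≥ 173 → median here
  mile 27 (Denby, w=120) → cum 337
  mile 34 (Elwood, w=9) → cum 346
Optimal location: mile 16.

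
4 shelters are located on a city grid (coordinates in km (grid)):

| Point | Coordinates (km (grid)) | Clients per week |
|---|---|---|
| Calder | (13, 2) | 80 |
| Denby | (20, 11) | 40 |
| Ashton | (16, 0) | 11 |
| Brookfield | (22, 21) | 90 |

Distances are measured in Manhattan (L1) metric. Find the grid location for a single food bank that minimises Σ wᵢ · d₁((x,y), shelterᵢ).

(20, 11)

Manhattan distance separates: Σwᵢ(|x−xᵢ|+|y−yᵢ|) = Σwᵢ|x−xᵢ| + Σwᵢ|y−yᵢ|, so x and y are optimised independently as 1-D weighted medians.
Total weight W = 221; half = 110.5.
x-coordinate, sorted with cumulative weight:
  x=13 (Calder, w=80) cum 80
  x=16 (Ashton, w=11) cum 91
  x=20 (Denby, w=40) cum 131  ← median
  x=22 (Brookfield, w=90) cum 221
⇒ x* = 20
y-coordinate, sorted with cumulative weight:
  y=0 (Ashton, w=11) cum 11
  y=2 (Calder, w=80) cum 91
  y=11 (Denby, w=40) cum 131  ← median
  y=21 (Brookfield, w=90) cum 221
⇒ y* = 11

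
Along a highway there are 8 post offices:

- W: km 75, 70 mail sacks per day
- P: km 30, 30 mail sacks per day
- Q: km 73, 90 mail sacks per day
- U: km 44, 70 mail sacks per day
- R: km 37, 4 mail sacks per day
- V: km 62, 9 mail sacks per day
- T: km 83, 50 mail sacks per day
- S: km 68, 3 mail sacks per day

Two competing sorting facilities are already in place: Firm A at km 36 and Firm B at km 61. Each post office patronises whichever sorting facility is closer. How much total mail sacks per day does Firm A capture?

104

The indifferent point is the midpoint (36+61)/2 = 48.5; post offices left of it (closer to Firm A at 36) go to Firm A, those right go to Firm B.
  P at 30 (w=30) → Firm A
  R at 37 (w=4) → Firm A
  U at 44 (w=70) → Firm A
  V at 62 (w=9) → Firm B
  S at 68 (w=3) → Firm B
  Q at 73 (w=90) → Firm B
  W at 75 (w=70) → Firm B
  T at 83 (w=50) → Firm B
Firm A captures 104; Firm B captures 222.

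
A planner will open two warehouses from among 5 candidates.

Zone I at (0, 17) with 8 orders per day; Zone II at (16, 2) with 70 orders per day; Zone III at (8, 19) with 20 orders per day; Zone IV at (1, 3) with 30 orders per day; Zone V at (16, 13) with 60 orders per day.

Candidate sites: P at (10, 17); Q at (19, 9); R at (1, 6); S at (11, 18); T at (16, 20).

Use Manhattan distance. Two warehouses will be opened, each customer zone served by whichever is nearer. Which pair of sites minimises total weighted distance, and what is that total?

{Q, R}, total 1706

Evaluate every pair (each demand assigned to the nearer of the two):
  {Q, R}: total = 1706
  {P, Q}: total = 1970
  {Q, S}: total = 2016
  {R, T}: total = 2046
  {Q, T}: total = 2172
  {P, R}: total = 2180
  {R, S}: total = 2196
  {P, T}: total = 2530
  {S, T}: total = 2606
  {P, S}: total = 2920
Best pair: {Q, R} with total 1706.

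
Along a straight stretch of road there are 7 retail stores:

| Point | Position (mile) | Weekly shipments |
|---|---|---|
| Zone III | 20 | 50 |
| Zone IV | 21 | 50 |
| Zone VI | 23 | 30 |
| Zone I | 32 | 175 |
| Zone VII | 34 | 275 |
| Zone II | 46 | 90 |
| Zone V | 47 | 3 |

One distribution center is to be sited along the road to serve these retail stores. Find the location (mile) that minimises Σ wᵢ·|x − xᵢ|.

x = 34

For a sum of weighted absolute distances on a line, the optimum is the weighted median (not the mean). Total weight W = 673; half-weight = 336.5.
Sort by position and accumulate weight:
  mile 20 (Zone III, w=50) → cum 50
  mile 21 (Zone IV, w=50) → cum 100
  mile 23 (Zone VI, w=30) → cum 130
  mile 32 (Zone I, w=175) → cum 305
  mile 34 (Zone VII, w=275) → cum 580  ≥ 336.5 → median here
  mile 46 (Zone II, w=90) → cum 670
  mile 47 (Zone V, w=3) → cum 673
Optimal location: mile 34.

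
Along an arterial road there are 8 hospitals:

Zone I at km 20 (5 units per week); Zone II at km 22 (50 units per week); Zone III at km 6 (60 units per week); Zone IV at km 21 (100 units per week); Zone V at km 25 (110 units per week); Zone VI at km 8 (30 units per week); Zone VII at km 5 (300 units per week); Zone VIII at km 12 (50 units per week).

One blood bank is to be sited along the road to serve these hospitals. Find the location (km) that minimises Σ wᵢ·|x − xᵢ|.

For a sum of weighted absolute distances on a line, the optimum is the weighted median (not the mean). Total weight W = 705; half-weight = 352.5.
Sort by position and accumulate weight:
  km 5 (Zone VII, w=300) → cum 300
  km 6 (Zone III, w=60) → cum 360  ≥ 352.5 → median here
  km 8 (Zone VI, w=30) → cum 390
  km 12 (Zone VIII, w=50) → cum 440
  km 20 (Zone I, w=5) → cum 445
  km 21 (Zone IV, w=100) → cum 545
  km 22 (Zone II, w=50) → cum 595
  km 25 (Zone V, w=110) → cum 705
Optimal location: km 6.

x = 6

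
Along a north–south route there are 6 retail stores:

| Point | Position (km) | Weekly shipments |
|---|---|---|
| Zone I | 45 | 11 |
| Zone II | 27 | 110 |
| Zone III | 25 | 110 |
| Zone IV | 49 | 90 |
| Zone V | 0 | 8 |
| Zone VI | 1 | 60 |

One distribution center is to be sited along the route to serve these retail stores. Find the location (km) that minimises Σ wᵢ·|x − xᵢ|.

For a sum of weighted absolute distances on a line, the optimum is the weighted median (not the mean). Total weight W = 389; half-weight = 194.5.
Sort by position and accumulate weight:
  km 0 (Zone V, w=8) → cum 8
  km 1 (Zone VI, w=60) → cum 68
  km 25 (Zone III, w=110) → cum 178
  km 27 (Zone II, w=110) → cum 288  ≥ 194.5 → median here
  km 45 (Zone I, w=11) → cum 299
  km 49 (Zone IV, w=90) → cum 389
Optimal location: km 27.

x = 27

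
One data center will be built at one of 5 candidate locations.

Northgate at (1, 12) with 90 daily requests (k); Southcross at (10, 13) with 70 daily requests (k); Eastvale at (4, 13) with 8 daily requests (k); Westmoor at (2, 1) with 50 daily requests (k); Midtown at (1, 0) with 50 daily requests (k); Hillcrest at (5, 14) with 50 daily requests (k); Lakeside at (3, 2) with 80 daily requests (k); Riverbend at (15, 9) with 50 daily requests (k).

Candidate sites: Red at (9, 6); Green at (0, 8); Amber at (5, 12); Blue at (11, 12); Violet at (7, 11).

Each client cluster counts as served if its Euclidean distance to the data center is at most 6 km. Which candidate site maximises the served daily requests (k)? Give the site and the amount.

Amber, covering 218

Coverage radius r = 6 km; a point is covered iff (Δx)²+(Δy)² ≤ 6² = 36.
  Red (9, 6): covers {none} → 0
  Green (0, 8): covers {Northgate} → 90
  Amber (5, 12): covers {Northgate, Southcross, Eastvale, Hillcrest} → 218
  Blue (11, 12): covers {Southcross, Riverbend} → 120
  Violet (7, 11): covers {Southcross, Eastvale, Hillcrest} → 128
Maximum coverage at Amber: 218 daily requests (k).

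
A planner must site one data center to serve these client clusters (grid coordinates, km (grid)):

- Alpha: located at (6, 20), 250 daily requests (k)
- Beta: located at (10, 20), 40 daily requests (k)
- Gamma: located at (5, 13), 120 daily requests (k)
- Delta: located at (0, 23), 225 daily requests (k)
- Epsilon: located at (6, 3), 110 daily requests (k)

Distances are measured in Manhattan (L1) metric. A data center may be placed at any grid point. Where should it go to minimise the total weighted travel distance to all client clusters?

Manhattan distance separates: Σwᵢ(|x−xᵢ|+|y−yᵢ|) = Σwᵢ|x−xᵢ| + Σwᵢ|y−yᵢ|, so x and y are optimised independently as 1-D weighted medians.
Total weight W = 745; half = 372.5.
x-coordinate, sorted with cumulative weight:
  x=0 (Delta, w=225) cum 225
  x=5 (Gamma, w=120) cum 345
  x=6 (Alpha, w=250) cum 595  ← median
  x=6 (Epsilon, w=110) cum 705
  x=10 (Beta, w=40) cum 745
⇒ x* = 6
y-coordinate, sorted with cumulative weight:
  y=3 (Epsilon, w=110) cum 110
  y=13 (Gamma, w=120) cum 230
  y=20 (Alpha, w=250) cum 480  ← median
  y=20 (Beta, w=40) cum 520
  y=23 (Delta, w=225) cum 745
⇒ y* = 20

(6, 20)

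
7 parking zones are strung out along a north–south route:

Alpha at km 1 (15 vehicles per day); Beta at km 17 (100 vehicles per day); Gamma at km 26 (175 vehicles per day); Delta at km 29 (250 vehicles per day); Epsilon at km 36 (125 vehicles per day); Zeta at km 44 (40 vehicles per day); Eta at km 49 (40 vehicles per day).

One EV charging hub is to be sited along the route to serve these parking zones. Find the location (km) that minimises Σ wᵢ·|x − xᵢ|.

For a sum of weighted absolute distances on a line, the optimum is the weighted median (not the mean). Total weight W = 745; half-weight = 372.5.
Sort by position and accumulate weight:
  km 1 (Alpha, w=15) → cum 15
  km 17 (Beta, w=100) → cum 115
  km 26 (Gamma, w=175) → cum 290
  km 29 (Delta, w=250) → cum 540  ≥ 372.5 → median here
  km 36 (Epsilon, w=125) → cum 665
  km 44 (Zeta, w=40) → cum 705
  km 49 (Eta, w=40) → cum 745
Optimal location: km 29.

x = 29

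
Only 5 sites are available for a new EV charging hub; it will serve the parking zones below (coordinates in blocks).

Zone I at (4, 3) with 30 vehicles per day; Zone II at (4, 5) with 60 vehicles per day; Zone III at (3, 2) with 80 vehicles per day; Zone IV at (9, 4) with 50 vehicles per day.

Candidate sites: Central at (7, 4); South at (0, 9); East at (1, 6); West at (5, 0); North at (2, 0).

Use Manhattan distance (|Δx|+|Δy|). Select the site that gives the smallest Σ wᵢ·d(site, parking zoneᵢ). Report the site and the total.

Total weighted distance at each candidate:
  Central (7, 4): total = 940
  South (0, 9): total = 2280
  East (1, 6): total = 1400
  West (5, 0): total = 1200
  North (2, 0): total = 1360
Minimum is at Central with total 940 blocks.

Central, total 940 blocks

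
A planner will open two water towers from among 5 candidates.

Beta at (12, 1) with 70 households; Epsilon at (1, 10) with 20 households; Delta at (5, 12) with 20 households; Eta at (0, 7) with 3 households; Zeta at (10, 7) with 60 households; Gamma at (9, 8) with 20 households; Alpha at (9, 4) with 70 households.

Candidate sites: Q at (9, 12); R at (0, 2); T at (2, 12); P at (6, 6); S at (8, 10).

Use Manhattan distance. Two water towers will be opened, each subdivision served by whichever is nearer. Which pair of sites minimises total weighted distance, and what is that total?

{T, P}, total 1661

Evaluate every pair (each demand assigned to the nearer of the two):
  {T, P}: total = 1661
  {P, S}: total = 1741
  {Q, P}: total = 1781
  {R, P}: total = 1855
  {T, S}: total = 1901
  {Q, S}: total = 2013
  {R, S}: total = 2015
  {Q, T}: total = 2121
  {Q, R}: total = 2185
  {R, T}: total = 2815
Best pair: {T, P} with total 1661.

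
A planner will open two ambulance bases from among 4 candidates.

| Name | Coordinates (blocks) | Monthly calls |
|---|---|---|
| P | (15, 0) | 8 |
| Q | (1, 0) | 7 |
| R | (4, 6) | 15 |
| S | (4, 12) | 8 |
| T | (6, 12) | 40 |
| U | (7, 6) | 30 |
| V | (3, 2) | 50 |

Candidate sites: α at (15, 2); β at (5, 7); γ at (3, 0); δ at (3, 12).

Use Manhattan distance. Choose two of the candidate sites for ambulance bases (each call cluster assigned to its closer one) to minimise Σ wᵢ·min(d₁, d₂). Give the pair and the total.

{β, γ}, total 618

Evaluate every pair (each demand assigned to the nearer of the two):
  {β, γ}: total = 618
  {γ, δ}: total = 743
  {β, δ}: total = 811
  {α, β}: total = 851
  {α, δ}: total = 1147
  {α, γ}: total = 1239
Best pair: {β, γ} with total 618.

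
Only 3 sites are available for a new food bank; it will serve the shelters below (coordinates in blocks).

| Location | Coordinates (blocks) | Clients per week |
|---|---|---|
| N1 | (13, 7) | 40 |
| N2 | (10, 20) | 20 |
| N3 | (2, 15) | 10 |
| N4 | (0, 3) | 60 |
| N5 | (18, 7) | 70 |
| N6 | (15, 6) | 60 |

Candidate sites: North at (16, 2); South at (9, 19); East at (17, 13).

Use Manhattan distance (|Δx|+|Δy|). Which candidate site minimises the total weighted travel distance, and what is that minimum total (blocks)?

North, total 2880 blocks

Total weighted distance at each candidate:
  North (16, 2): total = 2880
  South (9, 19): total = 4900
  East (17, 13): total = 3500
Minimum is at North with total 2880 blocks.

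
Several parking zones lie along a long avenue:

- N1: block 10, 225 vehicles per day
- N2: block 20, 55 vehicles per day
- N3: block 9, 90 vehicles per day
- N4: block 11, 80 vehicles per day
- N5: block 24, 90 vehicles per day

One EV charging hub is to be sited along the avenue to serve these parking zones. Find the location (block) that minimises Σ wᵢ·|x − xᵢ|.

x = 10

For a sum of weighted absolute distances on a line, the optimum is the weighted median (not the mean). Total weight W = 540; half-weight = 270.
Sort by position and accumulate weight:
  block 9 (N3, w=90) → cum 90
  block 10 (N1, w=225) → cum 315  ≥ 270 → median here
  block 11 (N4, w=80) → cum 395
  block 20 (N2, w=55) → cum 450
  block 24 (N5, w=90) → cum 540
Optimal location: block 10.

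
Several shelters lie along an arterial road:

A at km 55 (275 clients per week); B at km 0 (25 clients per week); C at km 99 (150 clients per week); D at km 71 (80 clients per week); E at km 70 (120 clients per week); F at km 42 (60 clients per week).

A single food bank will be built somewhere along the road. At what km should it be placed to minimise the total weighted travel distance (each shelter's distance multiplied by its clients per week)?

x = 55

For a sum of weighted absolute distances on a line, the optimum is the weighted median (not the mean). Total weight W = 710; half-weight = 355.
Sort by position and accumulate weight:
  km 0 (B, w=25) → cum 25
  km 42 (F, w=60) → cum 85
  km 55 (A, w=275) → cum 360  ≥ 355 → median here
  km 70 (E, w=120) → cum 480
  km 71 (D, w=80) → cum 560
  km 99 (C, w=150) → cum 710
Optimal location: km 55.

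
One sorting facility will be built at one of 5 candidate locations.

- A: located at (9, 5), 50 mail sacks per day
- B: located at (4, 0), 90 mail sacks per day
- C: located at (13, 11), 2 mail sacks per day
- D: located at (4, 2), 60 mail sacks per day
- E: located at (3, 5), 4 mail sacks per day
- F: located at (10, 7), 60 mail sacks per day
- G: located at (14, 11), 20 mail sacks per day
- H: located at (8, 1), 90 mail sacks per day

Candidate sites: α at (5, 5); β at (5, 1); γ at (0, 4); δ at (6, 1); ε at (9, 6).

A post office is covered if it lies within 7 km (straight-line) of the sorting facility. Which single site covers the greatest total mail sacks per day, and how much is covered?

Coverage radius r = 7 km; a point is covered iff (Δx)²+(Δy)² ≤ 7² = 49.
  α (5, 5): covers {A, B, D, E, F, H} → 354
  β (5, 1): covers {A, B, D, E, H} → 294
  γ (0, 4): covers {B, D, E} → 154
  δ (6, 1): covers {A, B, D, E, H} → 294
  ε (9, 6): covers {A, C, D, E, F, H} → 266
Maximum coverage at α: 354 mail sacks per day.

α, covering 354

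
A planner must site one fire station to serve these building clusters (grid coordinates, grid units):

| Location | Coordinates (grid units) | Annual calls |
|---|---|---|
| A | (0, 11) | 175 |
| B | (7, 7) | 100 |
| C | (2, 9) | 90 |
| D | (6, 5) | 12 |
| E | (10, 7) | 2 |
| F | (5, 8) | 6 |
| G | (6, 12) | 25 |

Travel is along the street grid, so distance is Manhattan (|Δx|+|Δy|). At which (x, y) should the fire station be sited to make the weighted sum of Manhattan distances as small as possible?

Manhattan distance separates: Σwᵢ(|x−xᵢ|+|y−yᵢ|) = Σwᵢ|x−xᵢ| + Σwᵢ|y−yᵢ|, so x and y are optimised independently as 1-D weighted medians.
Total weight W = 410; half = 205.
x-coordinate, sorted with cumulative weight:
  x=0 (A, w=175) cum 175
  x=2 (C, w=90) cum 265  ← median
  x=5 (F, w=6) cum 271
  x=6 (D, w=12) cum 283
  x=6 (G, w=25) cum 308
  x=7 (B, w=100) cum 408
  x=10 (E, w=2) cum 410
⇒ x* = 2
y-coordinate, sorted with cumulative weight:
  y=5 (D, w=12) cum 12
  y=7 (B, w=100) cum 112
  y=7 (E, w=2) cum 114
  y=8 (F, w=6) cum 120
  y=9 (C, w=90) cum 210  ← median
  y=11 (A, w=175) cum 385
  y=12 (G, w=25) cum 410
⇒ y* = 9

(2, 9)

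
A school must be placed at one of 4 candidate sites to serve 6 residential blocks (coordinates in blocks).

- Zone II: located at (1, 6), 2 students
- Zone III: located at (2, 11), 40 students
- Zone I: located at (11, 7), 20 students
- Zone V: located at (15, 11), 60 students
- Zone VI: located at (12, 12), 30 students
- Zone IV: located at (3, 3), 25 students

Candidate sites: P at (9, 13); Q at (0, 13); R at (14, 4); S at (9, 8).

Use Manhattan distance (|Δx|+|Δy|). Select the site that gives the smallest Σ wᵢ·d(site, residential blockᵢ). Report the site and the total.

Total weighted distance at each candidate:
  P (9, 13): total = 1550
  Q (0, 13): total = 2251
  R (14, 4): total = 1990
  S (9, 8): total = 1505
Minimum is at S with total 1505 blocks.

S, total 1505 blocks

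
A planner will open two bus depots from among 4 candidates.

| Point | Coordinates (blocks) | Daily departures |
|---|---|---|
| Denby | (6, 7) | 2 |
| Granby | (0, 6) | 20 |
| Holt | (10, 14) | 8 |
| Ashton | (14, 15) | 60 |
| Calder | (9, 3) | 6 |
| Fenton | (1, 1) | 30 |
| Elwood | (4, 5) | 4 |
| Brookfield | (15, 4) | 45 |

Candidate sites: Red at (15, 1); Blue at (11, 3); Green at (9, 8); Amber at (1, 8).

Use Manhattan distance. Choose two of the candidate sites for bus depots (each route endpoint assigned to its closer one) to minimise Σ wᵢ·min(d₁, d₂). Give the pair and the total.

{Red, Amber}, total 1509

Evaluate every pair (each demand assigned to the nearer of the two):
  {Red, Amber}: total = 1509
  {Blue, Amber}: total = 1539
  {Green, Amber}: total = 1558
  {Red, Green}: total = 1621
  {Blue, Green}: total = 1633
  {Red, Blue}: total = 1837
Best pair: {Red, Amber} with total 1509.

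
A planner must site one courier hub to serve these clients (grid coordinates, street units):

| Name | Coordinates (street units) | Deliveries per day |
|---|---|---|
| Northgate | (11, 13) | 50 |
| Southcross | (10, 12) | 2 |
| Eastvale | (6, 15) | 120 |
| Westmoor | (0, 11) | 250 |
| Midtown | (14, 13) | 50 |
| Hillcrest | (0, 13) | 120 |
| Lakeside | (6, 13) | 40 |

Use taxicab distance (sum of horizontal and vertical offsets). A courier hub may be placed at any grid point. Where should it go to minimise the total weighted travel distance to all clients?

(0, 13)

Manhattan distance separates: Σwᵢ(|x−xᵢ|+|y−yᵢ|) = Σwᵢ|x−xᵢ| + Σwᵢ|y−yᵢ|, so x and y are optimised independently as 1-D weighted medians.
Total weight W = 632; half = 316.
x-coordinate, sorted with cumulative weight:
  x=0 (Westmoor, w=250) cum 250
  x=0 (Hillcrest, w=120) cum 370  ← median
  x=6 (Eastvale, w=120) cum 490
  x=6 (Lakeside, w=40) cum 530
  x=10 (Southcross, w=2) cum 532
  x=11 (Northgate, w=50) cum 582
  x=14 (Midtown, w=50) cum 632
⇒ x* = 0
y-coordinate, sorted with cumulative weight:
  y=11 (Westmoor, w=250) cum 250
  y=12 (Southcross, w=2) cum 252
  y=13 (Northgate, w=50) cum 302
  y=13 (Midtown, w=50) cum 352  ← median
  y=13 (Hillcrest, w=120) cum 472
  y=13 (Lakeside, w=40) cum 512
  y=15 (Eastvale, w=120) cum 632
⇒ y* = 13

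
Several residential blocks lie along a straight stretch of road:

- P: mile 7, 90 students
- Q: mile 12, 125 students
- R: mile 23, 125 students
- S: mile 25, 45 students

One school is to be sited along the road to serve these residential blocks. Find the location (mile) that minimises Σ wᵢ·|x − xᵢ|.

x = 12

For a sum of weighted absolute distances on a line, the optimum is the weighted median (not the mean). Total weight W = 385; half-weight = 192.5.
Sort by position and accumulate weight:
  mile 7 (P, w=90) → cum 90
  mile 12 (Q, w=125) → cum 215  ≥ 192.5 → median here
  mile 23 (R, w=125) → cum 340
  mile 25 (S, w=45) → cum 385
Optimal location: mile 12.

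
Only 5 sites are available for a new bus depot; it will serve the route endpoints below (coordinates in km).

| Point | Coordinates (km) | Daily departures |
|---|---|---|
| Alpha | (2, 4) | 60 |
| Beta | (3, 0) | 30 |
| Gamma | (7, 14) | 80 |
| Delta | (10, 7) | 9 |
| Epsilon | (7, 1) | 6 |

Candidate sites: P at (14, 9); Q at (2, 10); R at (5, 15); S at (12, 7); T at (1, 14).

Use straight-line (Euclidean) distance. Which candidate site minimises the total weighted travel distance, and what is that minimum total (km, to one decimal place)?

Total weighted distance at each candidate:
  P (14, 9): total = 1998.6
  Q (2, 10): total = 1312.4
  R (5, 15): total = 1486.7
  S (12, 7): total = 1721.5
  T (1, 14): total = 1695.8
Minimum is at Q with total 1312.4 km.

Q, total 1312.4 km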